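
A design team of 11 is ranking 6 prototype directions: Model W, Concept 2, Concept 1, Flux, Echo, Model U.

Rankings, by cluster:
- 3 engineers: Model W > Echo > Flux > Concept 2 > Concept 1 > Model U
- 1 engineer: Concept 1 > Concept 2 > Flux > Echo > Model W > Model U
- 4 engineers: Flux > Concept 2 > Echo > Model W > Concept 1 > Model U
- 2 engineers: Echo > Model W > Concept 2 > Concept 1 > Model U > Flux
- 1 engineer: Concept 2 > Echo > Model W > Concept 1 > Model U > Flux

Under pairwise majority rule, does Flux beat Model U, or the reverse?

Ballots ranking Flux above Model U: 3 + 1 + 4 = 8.
Ballots ranking Model U above Flux: 11 − 8 = 3.
Flux wins the head-to-head 8–3.

Flux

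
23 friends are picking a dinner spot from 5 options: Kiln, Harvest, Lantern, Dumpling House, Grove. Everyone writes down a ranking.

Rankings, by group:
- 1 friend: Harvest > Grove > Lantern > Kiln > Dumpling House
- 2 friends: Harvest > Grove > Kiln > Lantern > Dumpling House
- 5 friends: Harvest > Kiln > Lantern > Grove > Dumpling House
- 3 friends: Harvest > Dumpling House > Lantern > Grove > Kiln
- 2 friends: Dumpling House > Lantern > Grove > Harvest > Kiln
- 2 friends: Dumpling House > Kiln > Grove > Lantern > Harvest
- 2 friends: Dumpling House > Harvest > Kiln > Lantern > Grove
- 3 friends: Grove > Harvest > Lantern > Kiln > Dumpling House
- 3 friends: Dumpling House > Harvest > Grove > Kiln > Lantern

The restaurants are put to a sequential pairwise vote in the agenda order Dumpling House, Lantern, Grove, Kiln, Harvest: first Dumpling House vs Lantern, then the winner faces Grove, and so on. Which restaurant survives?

Round 1: Dumpling House vs Lantern — 12–11, Dumpling House advances.
Round 2: Dumpling House vs Grove — 12–11, Dumpling House advances.
Round 3: Dumpling House vs Kiln — 12–11, Dumpling House advances.
Round 4: Dumpling House vs Harvest — 9–14, Harvest advances.
The agenda winner is Harvest.

Harvest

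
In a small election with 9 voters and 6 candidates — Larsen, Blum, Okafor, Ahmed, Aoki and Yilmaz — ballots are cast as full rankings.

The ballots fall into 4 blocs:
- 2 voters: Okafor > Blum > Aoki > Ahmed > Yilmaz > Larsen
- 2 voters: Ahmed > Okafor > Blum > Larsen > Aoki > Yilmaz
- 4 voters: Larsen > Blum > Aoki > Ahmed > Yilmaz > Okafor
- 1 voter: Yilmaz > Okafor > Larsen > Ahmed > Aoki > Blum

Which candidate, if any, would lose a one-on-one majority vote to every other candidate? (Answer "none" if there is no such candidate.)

Head-to-head results (9 voters):
Larsen vs Blum: Larsen is ranked higher on 4+1 = 5 ballots, Blum on 4. Larsen wins 5–4.
Larsen vs Okafor: 4 for Larsen, 5 for Okafor — Okafor by 5–4.
Larsen vs Ahmed: 4+1 = 5 for Larsen, 4 for Ahmed — Larsen by 5–4.
Larsen vs Aoki: Larsen preferred on 2+4+1 = 7 ballots; Larsen wins 7–2.
Larsen–Yilmaz: Larsen 6–3.
Blum vs Okafor: Blum is ranked higher on 4 ballots, Okafor on 5. Okafor wins 5–4.
Blum vs Ahmed: Blum, 6–3.
Blum vs Aoki: Blum is ranked higher on 2+2+4 = 8 ballots, Aoki on 1. Blum wins 8–1.
Blum–Yilmaz: Blum 8–1.
Okafor vs Ahmed: Ahmed wins 6–3.
Okafor vs Aoki: Okafor preferred on 2+2+1 = 5 ballots; Okafor wins 5–4.
Okafor vs Yilmaz: Yilmaz wins 5–4.
Ahmed vs Aoki: Ahmed is ranked higher on 2+1 = 3 ballots, Aoki on 6. Aoki wins 6–3.
Ahmed vs Yilmaz: Ahmed preferred on 2+2+4 = 8 ballots; Ahmed wins 8–1.
Aoki vs Yilmaz: Aoki preferred on 2+2+4 = 8 ballots; Aoki wins 8–1.
Each candidate has at least one pairwise win (Larsen beats Blum; Blum beats Ahmed; Okafor beats Larsen; Ahmed beats Okafor; Aoki beats Ahmed; Yilmaz beats Okafor) — no Condorcet loser.

none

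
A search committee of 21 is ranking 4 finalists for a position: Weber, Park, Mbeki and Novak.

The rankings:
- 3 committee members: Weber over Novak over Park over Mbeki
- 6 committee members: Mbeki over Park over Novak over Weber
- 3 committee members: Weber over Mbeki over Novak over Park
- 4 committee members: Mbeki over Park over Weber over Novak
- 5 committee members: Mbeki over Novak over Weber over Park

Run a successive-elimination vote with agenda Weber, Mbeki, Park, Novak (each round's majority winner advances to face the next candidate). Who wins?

Mbeki

Round 1: Weber vs Mbeki — 6–15, Mbeki advances.
Round 2: Mbeki vs Park — 18–3, Mbeki advances.
Round 3: Mbeki vs Novak — 18–3, Mbeki advances.
The agenda winner is Mbeki.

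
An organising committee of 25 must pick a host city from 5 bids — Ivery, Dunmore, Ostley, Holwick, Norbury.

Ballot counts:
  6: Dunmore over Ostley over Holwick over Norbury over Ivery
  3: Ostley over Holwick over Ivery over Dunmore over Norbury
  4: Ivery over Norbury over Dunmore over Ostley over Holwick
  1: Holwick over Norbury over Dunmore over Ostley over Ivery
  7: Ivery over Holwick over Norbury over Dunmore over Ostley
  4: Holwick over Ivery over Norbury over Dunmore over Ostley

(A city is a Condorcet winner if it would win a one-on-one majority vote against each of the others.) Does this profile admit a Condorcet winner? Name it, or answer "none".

none

Check each pair by majority over 25 ballots:
Ivery vs Dunmore: Ivery wins 18–7.
Ivery vs Ostley: Ivery wins 15–10.
Ivery vs Holwick: Holwick wins 14–11.
Ivery–Norbury: Ivery 18–7.
Dunmore–Ostley: Dunmore 22–3.
Dunmore vs Holwick: Holwick wins 15–10.
Dunmore vs Norbury: Norbury wins 16–9.
Ostley vs Holwick: Ostley wins 13–12.
Ostley–Norbury: Norbury 16–9.
Holwick–Norbury: Holwick 21–4.
Each city drops at least one matchup (Ivery loses to Holwick; Dunmore loses to Ivery; Ostley loses to Ivery; Holwick loses to Ostley; Norbury loses to Ivery); the cycle Ivery > Ostley > Holwick > Ivery rules out a Condorcet winner.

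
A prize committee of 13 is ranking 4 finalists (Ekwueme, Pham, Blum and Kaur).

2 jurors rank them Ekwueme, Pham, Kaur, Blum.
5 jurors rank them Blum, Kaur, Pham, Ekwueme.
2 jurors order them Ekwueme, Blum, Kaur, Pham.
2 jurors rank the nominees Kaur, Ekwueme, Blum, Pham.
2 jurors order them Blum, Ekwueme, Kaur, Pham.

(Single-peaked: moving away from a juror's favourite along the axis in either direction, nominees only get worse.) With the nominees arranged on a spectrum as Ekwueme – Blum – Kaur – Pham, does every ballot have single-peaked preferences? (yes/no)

no

Axis positions: Ekwueme=1, Blum=2, Kaur=3, Pham=4.
Bloc 1: ranking walks positions 1-4-3-2; Pham is ranked above Blum even though Blum lies between Pham and the peak Ekwueme on the axis — preferences dip and rise again. Not single-peaked.
Bloc 2 (peak Blum at position 2): ranking walks positions 2-3-4-1, expanding outward from the peak — single-peaked.
Bloc 3 (peak Ekwueme at position 1): ranking walks positions 1-2-3-4, expanding outward from the peak — single-peaked.
Bloc 4: ranking walks positions 3-1-2-4; Ekwueme is ranked above Blum even though Blum lies between Ekwueme and the peak Kaur on the axis — preferences dip and rise again. Not single-peaked.
Bloc 5 (peak Blum at position 2): ranking walks positions 2-1-3-4, expanding outward from the peak — single-peaked.
Bloc 1 violates single-peakedness, so the profile is not single-peaked on this axis.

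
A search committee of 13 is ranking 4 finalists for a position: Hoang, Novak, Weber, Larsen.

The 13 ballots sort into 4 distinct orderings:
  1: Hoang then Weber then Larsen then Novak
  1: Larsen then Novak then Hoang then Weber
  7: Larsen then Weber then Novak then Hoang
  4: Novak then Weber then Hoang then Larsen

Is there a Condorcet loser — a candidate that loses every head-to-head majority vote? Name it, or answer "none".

Hoang

Pairwise majorities:
Hoang vs Novak: Hoang preferred on 1 ballot; Novak wins 12–1.
Hoang vs Weber: Weber wins 11–2.
Hoang vs Larsen: Larsen, 8–5.
Novak vs Weber: 5 to 8, Weber.
Novak vs Larsen: Larsen, 9–4.
Weber vs Larsen: Larsen, 8–5.
Hoang is beaten in every head-to-head and is the Condorcet loser.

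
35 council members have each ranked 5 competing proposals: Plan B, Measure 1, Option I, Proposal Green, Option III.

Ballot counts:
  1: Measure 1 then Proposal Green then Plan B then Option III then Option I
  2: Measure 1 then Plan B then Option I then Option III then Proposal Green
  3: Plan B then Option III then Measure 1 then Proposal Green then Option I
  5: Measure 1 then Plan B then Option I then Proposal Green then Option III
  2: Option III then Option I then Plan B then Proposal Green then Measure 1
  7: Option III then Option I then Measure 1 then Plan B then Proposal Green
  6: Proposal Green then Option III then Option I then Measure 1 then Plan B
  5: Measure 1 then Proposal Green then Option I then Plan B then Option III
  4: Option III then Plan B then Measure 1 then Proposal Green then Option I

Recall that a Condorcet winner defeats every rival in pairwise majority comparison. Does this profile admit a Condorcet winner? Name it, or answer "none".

Option III

Check each pair by majority over 35 ballots:
Plan B–Measure 1: Measure 1 26–9.
Plan B vs Option I: Option I, 20–15.
Plan B–Proposal Green: Plan B 23–12.
Plan B vs Option III: Option III, 19–16.
Measure 1 vs Option I: Measure 1, 20–15.
Measure 1–Proposal Green: Measure 1 27–8.
Measure 1–Option III: Option III 22–13.
Option I vs Proposal Green: Proposal Green, 19–16.
Option I vs Option III: Option III, 23–12.
Proposal Green vs Option III: Option III wins 18–17.
Option III wins every pairwise contest, so Option III is the Condorcet winner.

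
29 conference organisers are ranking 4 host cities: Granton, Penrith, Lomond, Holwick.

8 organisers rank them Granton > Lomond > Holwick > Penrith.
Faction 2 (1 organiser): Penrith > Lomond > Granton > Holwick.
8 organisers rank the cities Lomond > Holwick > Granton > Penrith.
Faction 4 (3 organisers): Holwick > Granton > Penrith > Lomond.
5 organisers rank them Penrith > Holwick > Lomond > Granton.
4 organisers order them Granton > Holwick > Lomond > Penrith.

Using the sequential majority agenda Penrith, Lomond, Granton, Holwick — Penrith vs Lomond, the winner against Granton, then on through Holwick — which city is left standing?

Holwick

Round 1: Penrith vs Lomond — 9–20, Lomond advances.
Round 2: Lomond vs Granton — 14–15, Granton advances.
Round 3: Granton vs Holwick — 13–16, Holwick advances.
Holwick survives the agenda.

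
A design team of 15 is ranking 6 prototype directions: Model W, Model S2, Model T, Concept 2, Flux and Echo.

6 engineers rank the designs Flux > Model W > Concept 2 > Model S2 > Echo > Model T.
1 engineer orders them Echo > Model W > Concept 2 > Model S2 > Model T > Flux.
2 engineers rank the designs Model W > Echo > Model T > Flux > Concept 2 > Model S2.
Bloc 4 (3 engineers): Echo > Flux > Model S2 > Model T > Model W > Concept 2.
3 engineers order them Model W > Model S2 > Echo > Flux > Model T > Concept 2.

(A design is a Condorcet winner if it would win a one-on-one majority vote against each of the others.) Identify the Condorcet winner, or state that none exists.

Pairwise majorities:
Model W vs Model S2: Model W wins 12–3.
Model W vs Model T: Model W, 12–3.
Model W vs Concept 2: Model W, 15–0.
Model W–Flux: Flux 9–6.
Model W vs Echo: Model W, 11–4.
Model S2–Model T: Model S2 13–2.
Model S2 vs Concept 2: Concept 2, 9–6.
Model S2 vs Flux: Flux, 11–4.
Model S2 vs Echo: Model S2, 9–6.
Model T vs Concept 2: Model T wins 8–7.
Model T vs Flux: Flux wins 12–3.
Model T–Echo: Echo 15–0.
Concept 2 vs Flux: Flux wins 14–1.
Concept 2 vs Echo: Echo, 9–6.
Flux–Echo: Echo 9–6.
Each design drops at least one matchup (Model W loses to Flux; Model S2 loses to Model W; Model T loses to Model W; Concept 2 loses to Model W; Flux loses to Echo; Echo loses to Model W); the cycle Model W > Echo > Flux > Model W rules out a Condorcet winner.

none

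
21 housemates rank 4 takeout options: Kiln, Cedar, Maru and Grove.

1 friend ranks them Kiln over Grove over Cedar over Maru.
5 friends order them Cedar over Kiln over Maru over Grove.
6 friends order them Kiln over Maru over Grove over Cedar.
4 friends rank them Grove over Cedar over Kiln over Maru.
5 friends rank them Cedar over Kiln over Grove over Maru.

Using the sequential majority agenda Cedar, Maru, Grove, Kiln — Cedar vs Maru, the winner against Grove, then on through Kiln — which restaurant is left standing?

Kiln

Round 1: Cedar vs Maru — 15–6, Cedar advances.
Round 2: Cedar vs Grove — 10–11, Grove advances.
Round 3: Grove vs Kiln — 4–17, Kiln advances.
The agenda winner is Kiln.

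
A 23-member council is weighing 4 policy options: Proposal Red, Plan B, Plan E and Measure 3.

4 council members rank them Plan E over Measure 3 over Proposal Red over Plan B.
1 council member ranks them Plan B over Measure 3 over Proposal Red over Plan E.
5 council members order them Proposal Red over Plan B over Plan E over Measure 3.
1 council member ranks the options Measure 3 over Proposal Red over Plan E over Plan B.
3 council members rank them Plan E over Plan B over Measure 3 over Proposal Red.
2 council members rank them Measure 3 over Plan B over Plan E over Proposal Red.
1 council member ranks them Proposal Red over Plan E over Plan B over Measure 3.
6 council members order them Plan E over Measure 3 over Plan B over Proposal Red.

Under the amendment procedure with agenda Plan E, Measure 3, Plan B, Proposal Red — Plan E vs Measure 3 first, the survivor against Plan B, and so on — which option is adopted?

Round 1: Plan E vs Measure 3 — 19–4, Plan E advances.
Round 2: Plan E vs Plan B — 15–8, Plan E advances.
Round 3: Plan E vs Proposal Red — 15–8, Plan E advances.
The agenda winner is Plan E.

Plan E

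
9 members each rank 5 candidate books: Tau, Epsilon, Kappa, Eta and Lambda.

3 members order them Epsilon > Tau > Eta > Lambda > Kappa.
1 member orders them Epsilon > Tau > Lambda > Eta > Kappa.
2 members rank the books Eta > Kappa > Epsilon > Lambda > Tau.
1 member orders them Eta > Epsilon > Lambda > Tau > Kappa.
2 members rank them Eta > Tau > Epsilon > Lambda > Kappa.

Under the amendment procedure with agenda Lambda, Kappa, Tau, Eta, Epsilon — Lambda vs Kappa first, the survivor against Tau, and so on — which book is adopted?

Eta

Round 1: Lambda vs Kappa — 7–2, Lambda advances.
Round 2: Lambda vs Tau — 3–6, Tau advances.
Round 3: Tau vs Eta — 4–5, Eta advances.
Round 4: Eta vs Epsilon — 5–4, Eta advances.
The agenda winner is Eta.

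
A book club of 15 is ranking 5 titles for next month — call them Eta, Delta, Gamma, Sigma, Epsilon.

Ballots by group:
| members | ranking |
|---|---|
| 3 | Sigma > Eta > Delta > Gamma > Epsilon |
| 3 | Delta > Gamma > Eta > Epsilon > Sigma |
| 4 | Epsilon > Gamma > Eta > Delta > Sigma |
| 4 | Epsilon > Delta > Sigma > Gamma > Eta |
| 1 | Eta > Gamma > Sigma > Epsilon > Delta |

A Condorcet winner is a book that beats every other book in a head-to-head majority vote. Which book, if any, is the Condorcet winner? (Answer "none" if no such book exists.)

Pairwise majorities:
Eta vs Delta: Eta wins 8–7.
Eta vs Gamma: 3+1 = 4 for Eta, 11 for Gamma — Gamma by 11–4.
Eta–Sigma: Eta 8–7.
Eta vs Epsilon: 3+3+1 = 7 for Eta, 8 for Epsilon — Epsilon by 8–7.
Delta vs Gamma: Delta wins 10–5.
Delta vs Sigma: Delta, 11–4.
Delta vs Epsilon: Delta preferred on 3+3 = 6 ballots; Epsilon wins 9–6.
Gamma vs Sigma: Gamma is ranked higher on 3+4+1 = 8 ballots, Sigma on 7. Gamma wins 8–7.
Gamma vs Epsilon: Epsilon wins 8–7.
Sigma vs Epsilon: Epsilon, 11–4.
Epsilon wins every pairwise contest, so Epsilon is the Condorcet winner.

Epsilon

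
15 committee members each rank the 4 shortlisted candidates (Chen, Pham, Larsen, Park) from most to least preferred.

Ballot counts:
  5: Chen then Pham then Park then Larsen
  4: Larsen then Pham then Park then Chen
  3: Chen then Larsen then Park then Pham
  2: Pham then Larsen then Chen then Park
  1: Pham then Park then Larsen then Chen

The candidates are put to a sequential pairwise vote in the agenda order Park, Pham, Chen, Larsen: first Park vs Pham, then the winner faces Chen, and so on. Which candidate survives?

Round 1: Park vs Pham — 3–12, Pham advances.
Round 2: Pham vs Chen — 7–8, Chen advances.
Round 3: Chen vs Larsen — 8–7, Chen advances.
Chen survives the agenda.

Chen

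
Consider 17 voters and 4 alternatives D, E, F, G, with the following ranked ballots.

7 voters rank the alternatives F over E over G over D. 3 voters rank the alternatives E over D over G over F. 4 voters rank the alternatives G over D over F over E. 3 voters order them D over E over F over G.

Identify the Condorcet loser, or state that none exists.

none

Pairwise majorities:
D vs E: E wins 10–7.
D vs F: 3+4+3 = 10 for D, 7 for F — D by 10–7.
D vs G: 6 to 11, G.
E vs F: F, 11–6.
E vs G: E wins 13–4.
F vs G: F preferred on 7+3 = 10 ballots; F wins 10–7.
Every alternative wins at least one matchup (D beats F; E beats D; F beats E; G beats D), so there is no Condorcet loser.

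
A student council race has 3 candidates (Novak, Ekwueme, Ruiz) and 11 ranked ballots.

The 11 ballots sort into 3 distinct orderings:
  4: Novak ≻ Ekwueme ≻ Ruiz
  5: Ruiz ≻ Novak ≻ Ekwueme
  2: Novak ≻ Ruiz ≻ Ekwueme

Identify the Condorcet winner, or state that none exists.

Head-to-head results (11 voters):
Novak vs Ekwueme: 11 to 0, Novak.
Novak vs Ruiz: Novak preferred on 4+2 = 6 ballots; Novak wins 6–5.
Ekwueme vs Ruiz: 4 to 7, Ruiz.
Only Novak has no losses; Novak is the Condorcet winner.

Novak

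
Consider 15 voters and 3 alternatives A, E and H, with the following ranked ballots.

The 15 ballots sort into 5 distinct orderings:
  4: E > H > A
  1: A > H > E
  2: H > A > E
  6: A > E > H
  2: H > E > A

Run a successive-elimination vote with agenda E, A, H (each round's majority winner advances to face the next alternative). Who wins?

H

Round 1: E vs A — 6–9, A advances.
Round 2: A vs H — 7–8, H advances.
H survives the agenda.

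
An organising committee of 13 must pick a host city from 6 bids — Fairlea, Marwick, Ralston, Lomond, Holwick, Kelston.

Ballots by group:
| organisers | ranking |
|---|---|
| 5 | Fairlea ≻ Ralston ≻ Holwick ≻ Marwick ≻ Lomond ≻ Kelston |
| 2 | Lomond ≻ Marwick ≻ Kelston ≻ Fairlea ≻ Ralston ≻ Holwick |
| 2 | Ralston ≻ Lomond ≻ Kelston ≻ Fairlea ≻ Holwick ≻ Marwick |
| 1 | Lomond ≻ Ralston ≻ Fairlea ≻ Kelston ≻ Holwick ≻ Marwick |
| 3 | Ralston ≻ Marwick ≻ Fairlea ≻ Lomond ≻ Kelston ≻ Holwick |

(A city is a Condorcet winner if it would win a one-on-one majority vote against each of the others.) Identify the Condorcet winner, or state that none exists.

Fairlea

Head-to-head results (13 organisers):
Fairlea vs Marwick: 8 to 5, Fairlea.
Fairlea vs Ralston: 5+2 = 7 for Fairlea, 6 for Ralston — Fairlea by 7–6.
Fairlea vs Lomond: Fairlea preferred on 5+3 = 8 ballots; Fairlea wins 8–5.
Fairlea vs Holwick: Fairlea is ranked higher on 5+2+2+1+3 = 13 ballots, Holwick on 0. Fairlea wins 13–0.
Fairlea vs Kelston: Fairlea preferred on 5+1+3 = 9 ballots; Fairlea wins 9–4.
Marwick vs Ralston: 2 for Marwick, 11 for Ralston — Ralston by 11–2.
Marwick vs Lomond: Marwick preferred on 5+3 = 8 ballots; Marwick wins 8–5.
Marwick vs Holwick: Marwick preferred on 2+3 = 5 ballots; Holwick wins 8–5.
Marwick vs Kelston: 5+2+3 = 10 for Marwick, 3 for Kelston — Marwick by 10–3.
Ralston vs Lomond: 10 to 3, Ralston.
Ralston vs Holwick: 13 to 0, Ralston.
Ralston vs Kelston: Ralston is ranked higher on 5+2+1+3 = 11 ballots, Kelston on 2. Ralston wins 11–2.
Lomond vs Holwick: 8 to 5, Lomond.
Lomond vs Kelston: 5+2+2+1+3 = 13 for Lomond, 0 for Kelston — Lomond by 13–0.
Holwick vs Kelston: 5 for Holwick, 8 for Kelston — Kelston by 8–5.
Fairlea wins every pairwise contest, so Fairlea is the Condorcet winner.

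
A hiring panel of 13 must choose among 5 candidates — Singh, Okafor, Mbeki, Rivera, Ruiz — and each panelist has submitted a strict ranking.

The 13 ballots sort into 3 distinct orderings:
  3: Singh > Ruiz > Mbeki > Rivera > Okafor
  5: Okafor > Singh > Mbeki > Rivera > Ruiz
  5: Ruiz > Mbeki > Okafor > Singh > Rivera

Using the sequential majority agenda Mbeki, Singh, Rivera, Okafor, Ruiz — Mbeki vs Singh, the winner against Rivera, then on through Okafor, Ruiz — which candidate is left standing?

Ruiz

Round 1: Mbeki vs Singh — 5–8, Singh advances.
Round 2: Singh vs Rivera — 13–0, Singh advances.
Round 3: Singh vs Okafor — 3–10, Okafor advances.
Round 4: Okafor vs Ruiz — 5–8, Ruiz advances.
Ruiz survives the agenda.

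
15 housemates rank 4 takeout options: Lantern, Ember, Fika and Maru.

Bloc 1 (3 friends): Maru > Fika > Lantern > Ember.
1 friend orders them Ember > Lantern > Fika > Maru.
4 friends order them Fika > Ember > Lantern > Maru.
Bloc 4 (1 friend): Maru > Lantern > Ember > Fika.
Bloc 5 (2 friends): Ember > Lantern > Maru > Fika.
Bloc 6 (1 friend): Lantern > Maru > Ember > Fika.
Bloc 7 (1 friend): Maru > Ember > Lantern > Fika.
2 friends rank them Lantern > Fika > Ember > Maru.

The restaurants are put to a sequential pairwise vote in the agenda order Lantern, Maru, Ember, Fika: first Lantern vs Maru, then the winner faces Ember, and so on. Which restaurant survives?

Fika

Round 1: Lantern vs Maru — 10–5, Lantern advances.
Round 2: Lantern vs Ember — 7–8, Ember advances.
Round 3: Ember vs Fika — 6–9, Fika advances.
The agenda winner is Fika.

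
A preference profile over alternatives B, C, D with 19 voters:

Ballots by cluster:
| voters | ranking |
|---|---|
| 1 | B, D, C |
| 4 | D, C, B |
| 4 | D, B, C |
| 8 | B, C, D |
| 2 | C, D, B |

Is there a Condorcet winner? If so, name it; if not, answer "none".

none

Head-to-head results (19 voters):
B–C: B 13–6.
B vs D: D, 10–9.
C vs D: C, 10–9.
Every alternative loses at least once (B loses to D; C loses to B; D loses to C). The majority relation contains the cycle B beats C beats D beats B, so there is no Condorcet winner.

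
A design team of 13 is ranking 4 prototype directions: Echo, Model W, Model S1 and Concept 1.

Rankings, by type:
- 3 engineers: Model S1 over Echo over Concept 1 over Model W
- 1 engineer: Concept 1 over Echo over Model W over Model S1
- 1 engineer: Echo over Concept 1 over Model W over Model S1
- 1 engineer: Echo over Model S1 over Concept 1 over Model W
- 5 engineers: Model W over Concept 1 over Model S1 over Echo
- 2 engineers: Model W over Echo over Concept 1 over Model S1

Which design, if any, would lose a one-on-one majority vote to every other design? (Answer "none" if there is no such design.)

none

Head-to-head results (13 engineers):
Echo vs Model W: Echo preferred on 3+1+1+1 = 6 ballots; Model W wins 7–6.
Echo vs Model S1: Echo is ranked higher on 1+1+1+2 = 5 ballots, Model S1 on 8. Model S1 wins 8–5.
Echo vs Concept 1: Echo wins 7–6.
Model W vs Model S1: Model W preferred on 1+1+5+2 = 9 ballots; Model W wins 9–4.
Model W vs Concept 1: Model W, 7–6.
Model S1 vs Concept 1: 4 to 9, Concept 1.
No design is winless: Echo beats Concept 1; Model W beats Echo; Model S1 beats Echo; Concept 1 beats Model S1. There is no Condorcet loser.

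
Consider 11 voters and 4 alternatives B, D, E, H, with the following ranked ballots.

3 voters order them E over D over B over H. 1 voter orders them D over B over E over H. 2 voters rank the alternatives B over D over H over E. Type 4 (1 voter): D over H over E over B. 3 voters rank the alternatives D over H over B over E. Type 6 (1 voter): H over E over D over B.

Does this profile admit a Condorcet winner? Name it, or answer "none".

Pairwise majorities:
B vs D: 2 to 9, D.
B vs E: B is ranked higher on 1+2+3 = 6 ballots, E on 5. B wins 6–5.
B vs H: 6 to 5, B.
D vs E: 1+2+1+3 = 7 for D, 4 for E — D by 7–4.
D vs H: D preferred on 3+1+2+1+3 = 10 ballots; D wins 10–1.
E vs H: E is ranked higher on 3+1 = 4 ballots, H on 7. H wins 7–4.
D defeats every rival head-to-head and is the Condorcet winner.

D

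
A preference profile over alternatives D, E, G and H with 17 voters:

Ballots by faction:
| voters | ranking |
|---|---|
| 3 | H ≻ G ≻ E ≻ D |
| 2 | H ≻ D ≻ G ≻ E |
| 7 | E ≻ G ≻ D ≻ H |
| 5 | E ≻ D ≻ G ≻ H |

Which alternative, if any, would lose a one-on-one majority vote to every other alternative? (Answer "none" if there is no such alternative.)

Pairwise majorities:
D vs E: D preferred on 2 ballots; E wins 15–2.
D vs G: 7 to 10, G.
D vs H: 12 to 5, D.
E vs G: E is ranked higher on 7+5 = 12 ballots, G on 5. E wins 12–5.
E vs H: 12 to 5, E.
G vs H: G wins 12–5.
H loses to every other alternative — it is the Condorcet loser.

H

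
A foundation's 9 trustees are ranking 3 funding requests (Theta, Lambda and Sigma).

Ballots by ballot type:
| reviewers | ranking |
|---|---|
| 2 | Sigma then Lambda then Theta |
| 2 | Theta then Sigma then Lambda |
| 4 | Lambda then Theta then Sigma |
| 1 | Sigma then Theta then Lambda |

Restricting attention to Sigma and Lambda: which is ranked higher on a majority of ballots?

Ballots ranking Sigma above Lambda: 2 + 2 + 1 = 5.
Ballots ranking Lambda above Sigma: 9 − 5 = 4.
Sigma wins the head-to-head 5–4.

Sigma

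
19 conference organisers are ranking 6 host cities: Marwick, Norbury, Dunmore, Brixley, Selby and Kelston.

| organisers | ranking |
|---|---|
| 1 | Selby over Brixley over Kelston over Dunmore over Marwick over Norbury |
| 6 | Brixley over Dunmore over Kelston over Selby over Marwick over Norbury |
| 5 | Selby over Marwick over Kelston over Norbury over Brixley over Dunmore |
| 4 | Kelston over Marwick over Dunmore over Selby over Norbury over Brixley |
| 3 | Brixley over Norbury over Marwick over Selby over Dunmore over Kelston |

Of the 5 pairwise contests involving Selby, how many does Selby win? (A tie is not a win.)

Selby against each rival (19 organisers):
Selby vs Marwick: 1+6+5 = 12 for Selby, 7 for Marwick — Selby by 12–7.
Selby vs Norbury: Selby wins 16–3.
Selby vs Dunmore: 9 to 10, Dunmore.
Selby vs Brixley: Selby wins 10–9.
Selby vs Kelston: Kelston, 10–9.
Selby beats Marwick, Norbury, Brixley; loses to Dunmore, Kelston — 3 pairwise wins.

3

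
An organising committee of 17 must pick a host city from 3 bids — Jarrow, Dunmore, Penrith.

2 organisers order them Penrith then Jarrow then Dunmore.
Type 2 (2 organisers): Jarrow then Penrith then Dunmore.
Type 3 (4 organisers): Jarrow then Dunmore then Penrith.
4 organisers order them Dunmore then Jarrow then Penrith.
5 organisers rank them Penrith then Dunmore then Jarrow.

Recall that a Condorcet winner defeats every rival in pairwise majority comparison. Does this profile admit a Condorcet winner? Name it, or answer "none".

none

Pairwise majorities:
Jarrow vs Dunmore: Dunmore, 9–8.
Jarrow vs Penrith: Jarrow wins 10–7.
Dunmore vs Penrith: Penrith, 9–8.
Each city drops at least one matchup (Jarrow loses to Dunmore; Dunmore loses to Penrith; Penrith loses to Jarrow); the cycle Jarrow > Penrith > Dunmore > Jarrow rules out a Condorcet winner.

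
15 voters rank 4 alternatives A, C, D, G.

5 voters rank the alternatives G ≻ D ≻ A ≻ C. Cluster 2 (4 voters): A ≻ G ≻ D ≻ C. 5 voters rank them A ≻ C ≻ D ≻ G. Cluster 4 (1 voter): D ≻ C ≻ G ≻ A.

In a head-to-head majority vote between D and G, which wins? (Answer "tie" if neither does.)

Ballots ranking D above G: 5 + 1 = 6.
Ballots ranking G above D: 15 − 6 = 9.
G wins the head-to-head 9–6.

G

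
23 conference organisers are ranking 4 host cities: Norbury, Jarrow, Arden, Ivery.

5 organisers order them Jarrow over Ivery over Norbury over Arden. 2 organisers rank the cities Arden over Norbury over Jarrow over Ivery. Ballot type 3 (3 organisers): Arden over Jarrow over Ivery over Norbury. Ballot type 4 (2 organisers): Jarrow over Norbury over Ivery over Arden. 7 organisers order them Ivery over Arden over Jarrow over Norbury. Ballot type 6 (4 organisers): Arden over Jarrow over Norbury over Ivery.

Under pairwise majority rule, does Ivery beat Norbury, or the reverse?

Ballots ranking Ivery above Norbury: 5 + 3 + 7 = 15.
Ballots ranking Norbury above Ivery: 23 − 15 = 8.
Ivery wins the head-to-head 15–8.

Ivery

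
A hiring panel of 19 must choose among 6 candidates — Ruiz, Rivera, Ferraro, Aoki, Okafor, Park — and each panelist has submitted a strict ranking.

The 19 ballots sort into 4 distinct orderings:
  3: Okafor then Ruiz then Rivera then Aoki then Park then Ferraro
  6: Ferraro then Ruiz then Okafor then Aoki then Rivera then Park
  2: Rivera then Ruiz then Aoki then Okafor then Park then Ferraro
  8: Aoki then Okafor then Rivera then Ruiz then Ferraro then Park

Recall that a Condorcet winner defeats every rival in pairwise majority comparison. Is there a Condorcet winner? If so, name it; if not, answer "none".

Pairwise majorities:
Ruiz vs Rivera: Ruiz is ranked higher on 3+6 = 9 ballots, Rivera on 10. Rivera wins 10–9.
Ruiz vs Ferraro: 3+2+8 = 13 for Ruiz, 6 for Ferraro — Ruiz by 13–6.
Ruiz vs Aoki: 11 to 8, Ruiz.
Ruiz vs Okafor: Ruiz is ranked higher on 6+2 = 8 ballots, Okafor on 11. Okafor wins 11–8.
Ruiz vs Park: 19 to 0, Ruiz.
Rivera vs Ferraro: Rivera preferred on 3+2+8 = 13 ballots; Rivera wins 13–6.
Rivera vs Aoki: 5 to 14, Aoki.
Rivera vs Okafor: Rivera preferred on 2 ballots; Okafor wins 17–2.
Rivera vs Park: Rivera is ranked higher on 3+6+2+8 = 19 ballots, Park on 0. Rivera wins 19–0.
Ferraro vs Aoki: 6 to 13, Aoki.
Ferraro vs Okafor: 6 to 13, Okafor.
Ferraro vs Park: 14 to 5, Ferraro.
Aoki vs Okafor: Aoki preferred on 2+8 = 10 ballots; Aoki wins 10–9.
Aoki vs Park: Aoki preferred on 3+6+2+8 = 19 ballots; Aoki wins 19–0.
Okafor vs Park: Okafor is ranked higher on 3+6+2+8 = 19 ballots, Park on 0. Okafor wins 19–0.
Each candidate drops at least one matchup (Ruiz loses to Rivera; Rivera loses to Aoki; Ferraro loses to Ruiz; Aoki loses to Ruiz; Okafor loses to Aoki; Park loses to Ruiz); the cycle Ruiz > Aoki > Rivera > Ruiz rules out a Condorcet winner.

none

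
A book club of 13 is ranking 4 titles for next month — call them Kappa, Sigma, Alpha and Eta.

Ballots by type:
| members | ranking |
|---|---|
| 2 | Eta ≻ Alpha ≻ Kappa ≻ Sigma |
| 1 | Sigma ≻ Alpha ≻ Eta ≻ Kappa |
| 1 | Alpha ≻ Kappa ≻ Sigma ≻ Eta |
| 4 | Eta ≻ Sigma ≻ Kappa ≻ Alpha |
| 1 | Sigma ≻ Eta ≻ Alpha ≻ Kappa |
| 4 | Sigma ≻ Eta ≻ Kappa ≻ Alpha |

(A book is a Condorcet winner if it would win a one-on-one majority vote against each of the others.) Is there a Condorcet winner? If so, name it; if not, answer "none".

Check each pair by majority over 13 ballots:
Kappa–Sigma: Sigma 10–3.
Kappa–Alpha: Kappa 8–5.
Kappa vs Eta: Eta wins 12–1.
Sigma vs Alpha: Sigma wins 10–3.
Sigma–Eta: Sigma 7–6.
Alpha–Eta: Eta 11–2.
Sigma beats each of Kappa, Alpha, Eta — Sigma is the Condorcet winner.

Sigma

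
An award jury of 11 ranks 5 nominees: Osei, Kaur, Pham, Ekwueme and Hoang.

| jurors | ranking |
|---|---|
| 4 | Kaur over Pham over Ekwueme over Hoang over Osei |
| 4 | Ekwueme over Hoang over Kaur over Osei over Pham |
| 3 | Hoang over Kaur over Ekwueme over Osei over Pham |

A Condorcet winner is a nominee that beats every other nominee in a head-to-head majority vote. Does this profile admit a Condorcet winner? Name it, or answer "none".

none

Head-to-head results (11 jurors):
Osei–Kaur: Kaur 11–0.
Osei vs Pham: 7 to 4, Osei.
Osei vs Ekwueme: 0 for Osei, 11 for Ekwueme — Ekwueme by 11–0.
Osei vs Hoang: Hoang wins 11–0.
Kaur vs Pham: 4+4+3 = 11 for Kaur, 0 for Pham — Kaur by 11–0.
Kaur vs Ekwueme: 4+3 = 7 for Kaur, 4 for Ekwueme — Kaur by 7–4.
Kaur vs Hoang: Kaur is ranked higher on 4 ballots, Hoang on 7. Hoang wins 7–4.
Pham–Ekwueme: Ekwueme 7–4.
Pham vs Hoang: 4 to 7, Hoang.
Ekwueme vs Hoang: Ekwueme, 8–3.
No nominee is unbeaten: Osei loses to Kaur; Kaur loses to Hoang; Pham loses to Osei; Ekwueme loses to Kaur; Hoang loses to Ekwueme. In particular Kaur → Ekwueme → Hoang → Kaur is a majority cycle — no Condorcet winner exists.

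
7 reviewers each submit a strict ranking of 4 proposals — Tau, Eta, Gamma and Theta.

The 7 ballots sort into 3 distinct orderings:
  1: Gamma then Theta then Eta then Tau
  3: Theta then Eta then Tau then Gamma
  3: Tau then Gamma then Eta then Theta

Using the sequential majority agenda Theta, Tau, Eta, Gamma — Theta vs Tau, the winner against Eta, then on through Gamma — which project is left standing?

Gamma

Round 1: Theta vs Tau — 4–3, Theta advances.
Round 2: Theta vs Eta — 4–3, Theta advances.
Round 3: Theta vs Gamma — 3–4, Gamma advances.
Gamma survives the agenda.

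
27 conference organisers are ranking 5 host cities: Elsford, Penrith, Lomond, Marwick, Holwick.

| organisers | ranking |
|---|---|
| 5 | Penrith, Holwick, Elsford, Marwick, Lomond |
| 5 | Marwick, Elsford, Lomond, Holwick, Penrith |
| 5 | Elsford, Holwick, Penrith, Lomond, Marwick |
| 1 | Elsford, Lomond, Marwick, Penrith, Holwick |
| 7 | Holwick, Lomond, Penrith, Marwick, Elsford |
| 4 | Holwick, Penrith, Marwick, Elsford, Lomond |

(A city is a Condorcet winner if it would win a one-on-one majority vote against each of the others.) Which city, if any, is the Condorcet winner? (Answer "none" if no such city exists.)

Head-to-head results (27 organisers):
Elsford vs Penrith: Elsford is ranked higher on 5+5+1 = 11 ballots, Penrith on 16. Penrith wins 16–11.
Elsford vs Lomond: Elsford is ranked higher on 5+5+5+1+4 = 20 ballots, Lomond on 7. Elsford wins 20–7.
Elsford vs Marwick: Elsford preferred on 5+5+1 = 11 ballots; Marwick wins 16–11.
Elsford vs Holwick: Elsford is ranked higher on 5+5+1 = 11 ballots, Holwick on 16. Holwick wins 16–11.
Penrith vs Lomond: 5+5+4 = 14 for Penrith, 13 for Lomond — Penrith by 14–13.
Penrith vs Marwick: Penrith is ranked higher on 5+5+7+4 = 21 ballots, Marwick on 6. Penrith wins 21–6.
Penrith vs Holwick: 5+1 = 6 for Penrith, 21 for Holwick — Holwick by 21–6.
Lomond vs Marwick: Lomond is ranked higher on 5+1+7 = 13 ballots, Marwick on 14. Marwick wins 14–13.
Lomond vs Holwick: 5+1 = 6 for Lomond, 21 for Holwick — Holwick by 21–6.
Marwick vs Holwick: Marwick is ranked higher on 5+1 = 6 ballots, Holwick on 21. Holwick wins 21–6.
Only Holwick has no losses; Holwick is the Condorcet winner.

Holwick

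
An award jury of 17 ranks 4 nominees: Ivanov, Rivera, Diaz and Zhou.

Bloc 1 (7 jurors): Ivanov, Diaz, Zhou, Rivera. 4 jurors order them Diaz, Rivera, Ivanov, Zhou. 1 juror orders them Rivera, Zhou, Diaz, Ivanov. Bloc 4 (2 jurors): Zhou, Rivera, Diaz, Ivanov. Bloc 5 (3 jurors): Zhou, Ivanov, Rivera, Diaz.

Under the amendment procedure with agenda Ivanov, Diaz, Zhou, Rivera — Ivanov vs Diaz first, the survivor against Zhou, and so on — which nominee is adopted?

Round 1: Ivanov vs Diaz — 10–7, Ivanov advances.
Round 2: Ivanov vs Zhou — 11–6, Ivanov advances.
Round 3: Ivanov vs Rivera — 10–7, Ivanov advances.
The agenda winner is Ivanov.

Ivanov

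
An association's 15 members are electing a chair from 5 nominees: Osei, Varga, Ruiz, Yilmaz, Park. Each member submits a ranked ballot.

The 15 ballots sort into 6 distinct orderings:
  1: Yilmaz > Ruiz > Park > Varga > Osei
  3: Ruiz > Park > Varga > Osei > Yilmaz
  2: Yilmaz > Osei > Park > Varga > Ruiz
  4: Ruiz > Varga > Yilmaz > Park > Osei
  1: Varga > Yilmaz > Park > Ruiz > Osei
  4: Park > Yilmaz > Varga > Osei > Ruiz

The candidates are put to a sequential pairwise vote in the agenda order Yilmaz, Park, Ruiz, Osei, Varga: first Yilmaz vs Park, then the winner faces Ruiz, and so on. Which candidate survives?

Varga

Round 1: Yilmaz vs Park — 8–7, Yilmaz advances.
Round 2: Yilmaz vs Ruiz — 8–7, Yilmaz advances.
Round 3: Yilmaz vs Osei — 12–3, Yilmaz advances.
Round 4: Yilmaz vs Varga — 7–8, Varga advances.
Varga survives the agenda.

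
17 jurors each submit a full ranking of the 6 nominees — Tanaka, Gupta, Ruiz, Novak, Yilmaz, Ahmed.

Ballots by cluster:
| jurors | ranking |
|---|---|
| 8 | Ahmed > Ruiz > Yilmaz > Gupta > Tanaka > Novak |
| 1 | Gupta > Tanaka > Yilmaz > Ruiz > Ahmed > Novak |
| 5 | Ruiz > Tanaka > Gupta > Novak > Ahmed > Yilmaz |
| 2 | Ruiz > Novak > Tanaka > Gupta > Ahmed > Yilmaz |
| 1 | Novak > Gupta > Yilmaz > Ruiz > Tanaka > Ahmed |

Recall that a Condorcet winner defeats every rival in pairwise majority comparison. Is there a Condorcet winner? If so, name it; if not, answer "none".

Check each pair by majority over 17 ballots:
Tanaka–Gupta: Gupta 10–7.
Tanaka vs Ruiz: 1 for Tanaka, 16 for Ruiz — Ruiz by 16–1.
Tanaka vs Novak: 14 to 3, Tanaka.
Tanaka vs Yilmaz: 1+5+2 = 8 for Tanaka, 9 for Yilmaz — Yilmaz by 9–8.
Tanaka vs Ahmed: 1+5+2+1 = 9 for Tanaka, 8 for Ahmed — Tanaka by 9–8.
Gupta vs Ruiz: Gupta preferred on 1+1 = 2 ballots; Ruiz wins 15–2.
Gupta vs Novak: Gupta, 14–3.
Gupta vs Yilmaz: 1+5+2+1 = 9 for Gupta, 8 for Yilmaz — Gupta by 9–8.
Gupta vs Ahmed: Gupta wins 9–8.
Ruiz vs Novak: Ruiz preferred on 8+1+5+2 = 16 ballots; Ruiz wins 16–1.
Ruiz vs Yilmaz: Ruiz preferred on 8+5+2 = 15 ballots; Ruiz wins 15–2.
Ruiz vs Ahmed: 1+5+2+1 = 9 for Ruiz, 8 for Ahmed — Ruiz by 9–8.
Novak vs Yilmaz: Yilmaz wins 9–8.
Novak vs Ahmed: Ahmed wins 9–8.
Yilmaz–Ahmed: Ahmed 15–2.
Ruiz beats each of Tanaka, Gupta, Novak, Yilmaz, Ahmed — Ruiz is the Condorcet winner.

Ruiz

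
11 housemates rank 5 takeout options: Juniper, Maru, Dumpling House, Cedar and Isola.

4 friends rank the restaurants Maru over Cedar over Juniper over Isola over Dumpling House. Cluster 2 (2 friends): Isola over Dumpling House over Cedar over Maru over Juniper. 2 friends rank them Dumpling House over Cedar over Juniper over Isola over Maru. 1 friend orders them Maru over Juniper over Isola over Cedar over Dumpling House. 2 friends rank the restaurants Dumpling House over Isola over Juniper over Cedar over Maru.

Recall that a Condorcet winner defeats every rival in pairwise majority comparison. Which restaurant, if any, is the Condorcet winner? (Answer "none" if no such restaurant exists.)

none

Head-to-head results (11 friends):
Juniper–Maru: Maru 7–4.
Juniper vs Dumpling House: 5 to 6, Dumpling House.
Juniper vs Cedar: Cedar wins 8–3.
Juniper vs Isola: 4+2+1 = 7 for Juniper, 4 for Isola — Juniper by 7–4.
Maru vs Dumpling House: Dumpling House wins 6–5.
Maru vs Cedar: Cedar, 6–5.
Maru vs Isola: Isola wins 6–5.
Dumpling House vs Cedar: 6 to 5, Dumpling House.
Dumpling House vs Isola: Dumpling House is ranked higher on 2+2 = 4 ballots, Isola on 7. Isola wins 7–4.
Cedar vs Isola: 6 to 5, Cedar.
No restaurant is unbeaten: Juniper loses to Maru; Maru loses to Dumpling House; Dumpling House loses to Isola; Cedar loses to Dumpling House; Isola loses to Juniper. In particular Juniper → Isola → Maru → Juniper is a majority cycle — no Condorcet winner exists.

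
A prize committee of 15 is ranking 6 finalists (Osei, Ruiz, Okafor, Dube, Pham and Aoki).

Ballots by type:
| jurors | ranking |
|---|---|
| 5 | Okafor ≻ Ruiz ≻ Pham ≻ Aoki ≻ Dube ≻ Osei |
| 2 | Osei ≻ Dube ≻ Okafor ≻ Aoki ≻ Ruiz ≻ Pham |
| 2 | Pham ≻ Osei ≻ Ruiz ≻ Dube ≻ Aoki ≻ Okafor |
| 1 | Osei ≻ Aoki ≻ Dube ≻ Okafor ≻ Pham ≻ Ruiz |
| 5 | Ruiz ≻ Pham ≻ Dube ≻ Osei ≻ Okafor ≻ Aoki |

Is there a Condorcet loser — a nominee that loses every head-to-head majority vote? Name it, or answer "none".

Pairwise majorities:
Osei vs Ruiz: Ruiz wins 10–5.
Osei vs Okafor: Osei preferred on 2+2+1+5 = 10 ballots; Osei wins 10–5.
Osei vs Dube: Osei is ranked higher on 2+2+1 = 5 ballots, Dube on 10. Dube wins 10–5.
Osei–Pham: Pham 12–3.
Osei vs Aoki: 2+2+1+5 = 10 for Osei, 5 for Aoki — Osei by 10–5.
Ruiz vs Okafor: Okafor, 8–7.
Ruiz vs Dube: 12 to 3, Ruiz.
Ruiz vs Pham: Ruiz preferred on 5+2+5 = 12 ballots; Ruiz wins 12–3.
Ruiz–Aoki: Ruiz 12–3.
Okafor vs Dube: 5 for Okafor, 10 for Dube — Dube by 10–5.
Okafor vs Pham: Okafor is ranked higher on 5+2+1 = 8 ballots, Pham on 7. Okafor wins 8–7.
Okafor vs Aoki: 12 to 3, Okafor.
Dube vs Pham: Dube is ranked higher on 2+1 = 3 ballots, Pham on 12. Pham wins 12–3.
Dube vs Aoki: Dube preferred on 2+2+5 = 9 ballots; Dube wins 9–6.
Pham–Aoki: Pham 12–3.
Aoki loses to every other nominee — it is the Condorcet loser.

Aoki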